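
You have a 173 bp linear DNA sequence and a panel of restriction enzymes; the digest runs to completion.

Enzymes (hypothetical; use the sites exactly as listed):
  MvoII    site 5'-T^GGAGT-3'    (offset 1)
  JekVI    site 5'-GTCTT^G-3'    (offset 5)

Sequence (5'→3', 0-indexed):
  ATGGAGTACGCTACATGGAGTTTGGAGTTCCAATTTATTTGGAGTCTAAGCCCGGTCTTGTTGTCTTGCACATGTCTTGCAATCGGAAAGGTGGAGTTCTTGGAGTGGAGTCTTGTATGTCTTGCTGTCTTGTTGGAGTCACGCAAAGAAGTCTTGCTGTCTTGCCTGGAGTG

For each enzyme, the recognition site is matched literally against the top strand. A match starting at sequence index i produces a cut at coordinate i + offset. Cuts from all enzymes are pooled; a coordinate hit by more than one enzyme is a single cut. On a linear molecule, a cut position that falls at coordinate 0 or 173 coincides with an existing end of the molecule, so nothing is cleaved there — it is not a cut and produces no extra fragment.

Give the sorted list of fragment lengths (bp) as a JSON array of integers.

[2,3,4,5,6,7,8,8,8,8,9,9,11,14,14,17,19,21]

Scan for sites:
  MvoII TGGAGT/1: at [1, 15, 22, 39, 91, 100, 105, 133, 166] ⇒ [2, 16, 23, 40, 92, 101, 106, 134, 167]
  JekVI GTCTTG/5: at [54, 62, 73, 109, 118, 126, 150, 158] ⇒ [59, 67, 78, 114, 123, 131, 155, 163]

Pooled cuts: [2, 16, 23, 40, 59, 67, 78, 92, 101, 106, 114, 123, 131, 134, 155, 163, 167]

Fragment lengths:
  [0,2): 2 bp
  [2,16): 14 bp
  [16,23): 7 bp
  [23,40): 17 bp
  [40,59): 19 bp
  [59,67): 8 bp
  [67,78): 11 bp
  [78,92): 14 bp
  [92,101): 9 bp
  [101,106): 5 bp
  [106,114): 8 bp
  [114,123): 9 bp
  [123,131): 8 bp
  [131,134): 3 bp
  [134,155): 21 bp
  [155,163): 8 bp
  [163,167): 4 bp
  [167,173): 6 bp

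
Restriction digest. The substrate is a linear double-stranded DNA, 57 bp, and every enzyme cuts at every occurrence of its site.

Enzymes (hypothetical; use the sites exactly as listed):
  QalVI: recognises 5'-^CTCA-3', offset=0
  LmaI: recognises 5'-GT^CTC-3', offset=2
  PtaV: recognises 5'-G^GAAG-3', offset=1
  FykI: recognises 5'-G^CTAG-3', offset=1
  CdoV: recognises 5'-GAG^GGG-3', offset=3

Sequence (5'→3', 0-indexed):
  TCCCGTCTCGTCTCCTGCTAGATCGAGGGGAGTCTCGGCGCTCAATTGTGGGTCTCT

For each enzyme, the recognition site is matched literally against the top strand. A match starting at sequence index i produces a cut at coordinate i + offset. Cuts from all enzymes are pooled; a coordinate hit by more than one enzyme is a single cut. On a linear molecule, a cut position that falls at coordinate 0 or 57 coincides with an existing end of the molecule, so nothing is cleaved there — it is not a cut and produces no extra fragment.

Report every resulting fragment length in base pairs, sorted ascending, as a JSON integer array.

Per-enzyme occurrences:
  QalVI (CTCA, off=0): starts [40] → cuts [40]
  LmaI (GTCTC, off=2): starts [4, 9, 31, 51] → cuts [6, 11, 33, 53]
  PtaV (GGAAG, off=1): no sites
  FykI (GCTAG, off=1): starts [16] → cuts [17]
  CdoV (GAGGGG, off=3): starts [24] → cuts [27]

Pooled cuts: [6, 11, 17, 27, 33, 40, 53]

Fragments:
  [0,6): 6 bp
  [6,11): 5 bp
  [11,17): 6 bp
  [17,27): 10 bp
  [27,33): 6 bp
  [33,40): 7 bp
  [40,53): 13 bp
  [53,57): 4 bp

[4,5,6,6,6,7,10,13]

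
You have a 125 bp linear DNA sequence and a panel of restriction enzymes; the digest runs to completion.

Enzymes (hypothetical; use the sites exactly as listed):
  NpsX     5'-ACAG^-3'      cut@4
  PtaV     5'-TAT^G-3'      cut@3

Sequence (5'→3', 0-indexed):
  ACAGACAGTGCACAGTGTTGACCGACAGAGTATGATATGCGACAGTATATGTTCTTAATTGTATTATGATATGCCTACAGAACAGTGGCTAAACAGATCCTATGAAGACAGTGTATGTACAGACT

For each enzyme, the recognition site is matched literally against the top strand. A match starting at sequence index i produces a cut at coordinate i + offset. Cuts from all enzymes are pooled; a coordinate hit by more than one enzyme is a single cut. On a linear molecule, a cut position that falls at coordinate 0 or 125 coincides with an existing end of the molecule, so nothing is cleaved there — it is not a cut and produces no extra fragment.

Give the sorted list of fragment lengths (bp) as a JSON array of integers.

[3,4,4,5,5,5,5,5,5,6,7,7,7,8,8,11,13,17]

Site scan:
  NpsX ACAG/4: at [0, 4, 11, 24, 41, 76, 81, 92, 107, 118] ⇒ [4, 8, 15, 28, 45, 80, 85, 96, 111, 122]
  PtaV TATG/3: at [30, 35, 47, 64, 69, 100, 113] ⇒ [33, 38, 50, 67, 72, 103, 116]

All cut coordinates (distinct, sorted): [4, 8, 15, 28, 33, 38, 45, 50, 67, 72, 80, 85, 96, 103, 111, 116, 122]

Fragment lengths:
  [0,4): 4 bp
  [4,8): 4 bp
  [8,15): 7 bp
  [15,28): 13 bp
  [28,33): 5 bp
  [33,38): 5 bp
  [38,45): 7 bp
  [45,50): 5 bp
  [50,67): 17 bp
  [67,72): 5 bp
  [72,80): 8 bp
  [80,85): 5 bp
  [85,96): 11 bp
  [96,103): 7 bp
  [103,111): 8 bp
  [111,116): 5 bp
  [116,122): 6 bp
  [122,125): 3 bp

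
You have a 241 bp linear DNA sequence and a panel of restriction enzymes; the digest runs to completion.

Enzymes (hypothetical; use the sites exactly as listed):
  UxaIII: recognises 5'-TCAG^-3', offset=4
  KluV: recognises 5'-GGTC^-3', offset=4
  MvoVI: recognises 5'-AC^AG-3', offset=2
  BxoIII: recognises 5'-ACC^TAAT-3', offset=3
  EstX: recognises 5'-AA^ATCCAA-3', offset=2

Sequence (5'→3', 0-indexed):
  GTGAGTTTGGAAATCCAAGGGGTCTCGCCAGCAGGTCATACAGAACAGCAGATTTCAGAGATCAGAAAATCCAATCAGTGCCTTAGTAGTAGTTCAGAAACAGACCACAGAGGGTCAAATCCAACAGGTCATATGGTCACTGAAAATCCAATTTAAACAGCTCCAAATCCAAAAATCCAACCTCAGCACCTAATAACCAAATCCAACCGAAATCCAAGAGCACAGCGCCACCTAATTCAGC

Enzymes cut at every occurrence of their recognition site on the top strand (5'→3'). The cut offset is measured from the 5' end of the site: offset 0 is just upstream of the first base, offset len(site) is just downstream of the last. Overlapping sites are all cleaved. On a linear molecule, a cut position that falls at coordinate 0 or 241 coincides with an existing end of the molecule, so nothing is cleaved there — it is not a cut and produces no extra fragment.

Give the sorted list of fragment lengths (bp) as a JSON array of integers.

[1,2,3,4,4,4,5,5,7,7,7,7,8,8,8,8,8,9,10,10,11,12,12,12,12,12,13,13,19]

Scan for sites:
  UxaIII (TCAG, off=4): starts [54, 61, 74, 93, 182, 236] → cuts [58, 65, 78, 97, 186, 240]
  KluV (GGTC, off=4): starts [20, 33, 112, 126, 134] → cuts [24, 37, 116, 130, 138]
  MvoVI (ACAG, off=2): starts [39, 44, 99, 106, 123, 156, 221] → cuts [41, 46, 101, 108, 125, 158, 223]
  BxoIII (ACCTAAT, off=3): starts [187, 229] → cuts [190, 232]
  EstX (AAATCCAA, off=2): starts [10, 66, 116, 143, 164, 172, 198, 209] → cuts [12, 68, 118, 145, 166, 174, 200, 211]

Pooled cuts: [12, 24, 37, 41, 46, 58, 65, 68, 78, 97, 101, 108, 116, 118, 125, 130, 138, 145, 158, 166, 174, 186, 190, 200, 211, 223, 232, 240]

Fragment lengths:
  [0,12): 12 bp
  [12,24): 12 bp
  [24,37): 13 bp
  [37,41): 4 bp
  [41,46): 5 bp
  [46,58): 12 bp
  [58,65): 7 bp
  [65,68): 3 bp
  [68,78): 10 bp
  [78,97): 19 bp
  [97,101): 4 bp
  [101,108): 7 bp
  [108,116): 8 bp
  [116,118): 2 bp
  [118,125): 7 bp
  [125,130): 5 bp
  [130,138): 8 bp
  [138,145): 7 bp
  [145,158): 13 bp
  [158,166): 8 bp
  [166,174): 8 bp
  [174,186): 12 bp
  [186,190): 4 bp
  [190,200): 10 bp
  [200,211): 11 bp
  [211,223): 12 bp
  [223,232): 9 bp
  [232,240): 8 bp
  [240,241): 1 bp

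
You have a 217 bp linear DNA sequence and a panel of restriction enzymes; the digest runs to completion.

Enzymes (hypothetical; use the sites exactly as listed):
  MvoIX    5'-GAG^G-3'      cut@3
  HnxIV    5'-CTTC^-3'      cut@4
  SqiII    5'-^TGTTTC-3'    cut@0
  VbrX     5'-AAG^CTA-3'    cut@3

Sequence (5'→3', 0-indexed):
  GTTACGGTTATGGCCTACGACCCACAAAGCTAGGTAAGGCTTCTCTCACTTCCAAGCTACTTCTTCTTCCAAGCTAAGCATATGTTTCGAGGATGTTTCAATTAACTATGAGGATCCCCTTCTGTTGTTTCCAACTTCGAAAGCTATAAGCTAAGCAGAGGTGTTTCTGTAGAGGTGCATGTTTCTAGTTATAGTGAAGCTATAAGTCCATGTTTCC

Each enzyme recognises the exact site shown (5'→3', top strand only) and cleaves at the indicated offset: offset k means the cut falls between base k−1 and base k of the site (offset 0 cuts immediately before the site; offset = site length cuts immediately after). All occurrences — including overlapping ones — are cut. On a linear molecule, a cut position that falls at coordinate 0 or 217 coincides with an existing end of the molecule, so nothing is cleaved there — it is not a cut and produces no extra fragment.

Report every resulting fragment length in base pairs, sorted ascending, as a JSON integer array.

[1,2,3,3,3,4,4,5,5,7,7,7,9,9,9,10,10,11,13,13,14,19,20,29]

Site scan:
  MvoIX (GAGG, off=3): starts [88, 109, 157, 171] → cuts [91, 112, 160, 174]
  HnxIV (CTTC, off=4): starts [39, 48, 59, 62, 65, 118, 134] → cuts [43, 52, 63, 66, 69, 122, 138]
  SqiII (TGTTTC, off=0): starts [82, 93, 125, 161, 179, 210] → cuts [82, 93, 125, 161, 179, 210]
  VbrX (AAGCTA, off=3): starts [26, 53, 70, 140, 147, 196] → cuts [29, 56, 73, 143, 150, 199]

All cut coordinates (distinct, sorted): [29, 43, 52, 56, 63, 66, 69, 73, 82, 91, 93, 112, 122, 125, 138, 143, 150, 160, 161, 174, 179, 199, 210]

Fragments:
  [0,29): 29 bp
  [29,43): 14 bp
  [43,52): 9 bp
  [52,56): 4 bp
  [56,63): 7 bp
  [63,66): 3 bp
  [66,69): 3 bp
  [69,73): 4 bp
  [73,82): 9 bp
  [82,91): 9 bp
  [91,93): 2 bp
  [93,112): 19 bp
  [112,122): 10 bp
  [122,125): 3 bp
  [125,138): 13 bp
  [138,143): 5 bp
  [143,150): 7 bp
  [150,160): 10 bp
  [160,161): 1 bp
  [161,174): 13 bp
  [174,179): 5 bp
  [179,199): 20 bp
  [199,210): 11 bp
  [210,217): 7 bp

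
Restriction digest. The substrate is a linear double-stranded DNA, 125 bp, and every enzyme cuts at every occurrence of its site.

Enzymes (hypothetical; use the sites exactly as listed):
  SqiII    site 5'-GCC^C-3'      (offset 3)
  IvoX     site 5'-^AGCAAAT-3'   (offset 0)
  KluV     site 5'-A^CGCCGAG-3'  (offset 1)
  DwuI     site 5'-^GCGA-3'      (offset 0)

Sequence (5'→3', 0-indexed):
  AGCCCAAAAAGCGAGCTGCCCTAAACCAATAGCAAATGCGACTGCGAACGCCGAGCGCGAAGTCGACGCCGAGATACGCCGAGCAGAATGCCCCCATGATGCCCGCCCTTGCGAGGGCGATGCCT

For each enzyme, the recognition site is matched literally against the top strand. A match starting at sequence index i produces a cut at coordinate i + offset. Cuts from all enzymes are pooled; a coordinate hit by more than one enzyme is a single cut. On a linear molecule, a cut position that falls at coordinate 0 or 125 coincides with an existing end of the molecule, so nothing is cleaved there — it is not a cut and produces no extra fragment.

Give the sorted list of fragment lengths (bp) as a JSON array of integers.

Scan for sites:
  SqiII GCCC/3: at [1, 17, 89, 100, 104] ⇒ [4, 20, 92, 103, 107]
  IvoX AGCAAAT/0: at [30] ⇒ [30]
  KluV ACGCCGAG/1: at [47, 65, 75] ⇒ [48, 66, 76]
  DwuI GCGA/0: at [10, 37, 43, 56, 110, 116] ⇒ [10, 37, 43, 56, 110, 116]

Pooled cuts: [4, 10, 20, 30, 37, 43, 48, 56, 66, 76, 92, 103, 107, 110, 116]

Fragments:
  [0,4): 4 bp
  [4,10): 6 bp
  [10,20): 10 bp
  [20,30): 10 bp
  [30,37): 7 bp
  [37,43): 6 bp
  [43,48): 5 bp
  [48,56): 8 bp
  [56,66): 10 bp
  [66,76): 10 bp
  [76,92): 16 bp
  [92,103): 11 bp
  [103,107): 4 bp
  [107,110): 3 bp
  [110,116): 6 bp
  [116,125): 9 bp

[3,4,4,5,6,6,6,7,8,9,10,10,10,10,11,16]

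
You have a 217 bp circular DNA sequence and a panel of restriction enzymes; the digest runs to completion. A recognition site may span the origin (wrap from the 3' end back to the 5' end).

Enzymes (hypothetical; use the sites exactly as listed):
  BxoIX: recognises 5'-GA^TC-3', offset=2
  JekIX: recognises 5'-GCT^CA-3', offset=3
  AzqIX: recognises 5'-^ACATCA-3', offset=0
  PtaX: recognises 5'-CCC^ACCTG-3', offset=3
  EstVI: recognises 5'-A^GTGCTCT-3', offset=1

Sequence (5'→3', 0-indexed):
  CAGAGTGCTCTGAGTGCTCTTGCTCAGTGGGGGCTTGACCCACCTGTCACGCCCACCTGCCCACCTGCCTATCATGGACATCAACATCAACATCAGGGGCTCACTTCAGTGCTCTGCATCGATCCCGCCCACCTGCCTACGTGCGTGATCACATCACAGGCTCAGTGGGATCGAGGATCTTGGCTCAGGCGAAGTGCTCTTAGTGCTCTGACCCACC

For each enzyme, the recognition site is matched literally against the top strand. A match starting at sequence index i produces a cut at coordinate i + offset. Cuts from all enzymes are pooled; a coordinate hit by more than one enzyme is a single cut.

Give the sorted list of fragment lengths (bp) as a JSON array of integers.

Site scan:
  BxoIX (GATC, off=2): starts [120, 146, 168, 175] → cuts [122, 148, 170, 177]
  JekIX (GCTCA, off=3): starts [21, 98, 159, 182] → cuts [24, 101, 162, 185]
  AzqIX (ACATCA, off=0): starts [77, 83, 89, 150] → cuts [77, 83, 89, 150]
  PtaX (CCCACCTG, off=3): starts [38, 51, 59, 127] → cuts [41, 54, 62, 130]
  EstVI (AGTGCTCT, off=1): starts [3, 12, 107, 192, 201] → cuts [4, 13, 108, 193, 202]

All cut coordinates (distinct, sorted): [4, 13, 24, 41, 54, 62, 77, 83, 89, 101, 108, 122, 130, 148, 150, 162, 170, 177, 185, 193, 202]

Fragment lengths:
  4→13: 9 bp
  13→24: 11 bp
  24→41: 17 bp
  41→54: 13 bp
  54→62: 8 bp
  62→77: 15 bp
  77→83: 6 bp
  83→89: 6 bp
  89→101: 12 bp
  101→108: 7 bp
  108→122: 14 bp
  122→130: 8 bp
  130→148: 18 bp
  148→150: 2 bp
  150→162: 12 bp
  162→170: 8 bp
  170→177: 7 bp
  177→185: 8 bp
  185→193: 8 bp
  193→202: 9 bp
  202→4 (wrap): 217-202+4 = 19 bp

[2,6,6,7,7,8,8,8,8,8,9,9,11,12,12,13,14,15,17,18,19]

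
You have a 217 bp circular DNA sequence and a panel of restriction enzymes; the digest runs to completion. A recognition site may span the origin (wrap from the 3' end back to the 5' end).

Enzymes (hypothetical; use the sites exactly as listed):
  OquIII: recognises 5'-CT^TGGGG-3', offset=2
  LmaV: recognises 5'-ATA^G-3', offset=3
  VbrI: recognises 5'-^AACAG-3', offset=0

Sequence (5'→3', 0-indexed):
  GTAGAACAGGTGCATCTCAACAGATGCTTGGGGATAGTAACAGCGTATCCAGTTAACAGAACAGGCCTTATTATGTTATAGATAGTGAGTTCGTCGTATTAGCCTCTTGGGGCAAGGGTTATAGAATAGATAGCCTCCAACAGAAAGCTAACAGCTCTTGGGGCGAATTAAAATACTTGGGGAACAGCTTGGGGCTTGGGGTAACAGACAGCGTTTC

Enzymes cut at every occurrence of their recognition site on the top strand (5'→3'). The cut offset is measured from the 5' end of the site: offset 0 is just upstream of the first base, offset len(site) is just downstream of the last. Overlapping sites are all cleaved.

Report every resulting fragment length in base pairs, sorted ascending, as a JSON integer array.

Per-enzyme occurrences:
  OquIII CTTGGGG/2: at [26, 105, 156, 175, 187, 194] ⇒ [28, 107, 158, 177, 189, 196]
  LmaV ATAG/3: at [33, 77, 81, 120, 125, 129] ⇒ [36, 80, 84, 123, 128, 132]
  VbrI AACAG/0: at [4, 18, 38, 54, 59, 138, 149, 182, 202] ⇒ [4, 18, 38, 54, 59, 138, 149, 182, 202]

All cut coordinates (distinct, sorted): [4, 18, 28, 36, 38, 54, 59, 80, 84, 107, 123, 128, 132, 138, 149, 158, 177, 182, 189, 196, 202]

Fragments:
  4→18: 14 bp
  18→28: 10 bp
  28→36: 8 bp
  36→38: 2 bp
  38→54: 16 bp
  54→59: 5 bp
  59→80: 21 bp
  80→84: 4 bp
  84→107: 23 bp
  107→123: 16 bp
  123→128: 5 bp
  128→132: 4 bp
  132→138: 6 bp
  138→149: 11 bp
  149→158: 9 bp
  158→177: 19 bp
  177→182: 5 bp
  182→189: 7 bp
  189→196: 7 bp
  196→202: 6 bp
  202→4 (wrap): 217-202+4 = 19 bp

[2,4,4,5,5,5,6,6,7,7,8,9,10,11,14,16,16,19,19,21,23]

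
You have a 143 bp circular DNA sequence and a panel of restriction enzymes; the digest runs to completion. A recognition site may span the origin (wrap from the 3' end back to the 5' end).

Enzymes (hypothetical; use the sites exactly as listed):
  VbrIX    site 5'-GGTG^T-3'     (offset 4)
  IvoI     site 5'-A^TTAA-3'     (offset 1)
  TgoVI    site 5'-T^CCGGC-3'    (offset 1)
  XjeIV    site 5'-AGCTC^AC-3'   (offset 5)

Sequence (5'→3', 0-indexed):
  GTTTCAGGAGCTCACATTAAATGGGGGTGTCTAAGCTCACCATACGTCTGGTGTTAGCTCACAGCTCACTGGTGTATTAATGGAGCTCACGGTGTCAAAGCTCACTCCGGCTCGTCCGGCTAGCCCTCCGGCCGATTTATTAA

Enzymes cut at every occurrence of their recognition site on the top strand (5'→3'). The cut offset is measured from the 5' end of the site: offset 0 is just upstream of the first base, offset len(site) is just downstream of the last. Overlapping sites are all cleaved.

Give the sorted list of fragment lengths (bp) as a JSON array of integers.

[2,3,3,6,7,7,7,9,9,9,12,12,12,13,15,17]

Scan for sites:
  VbrIX (GGTGT, off=4): starts [25, 49, 70, 90] → cuts [29, 53, 74, 94]
  IvoI (ATTAA, off=1): starts [15, 75, 138] → cuts [16, 76, 139]
  TgoVI (TCCGGC, off=1): starts [105, 114, 126] → cuts [106, 115, 127]
  XjeIV (AGCTCAC, off=5): starts [8, 33, 55, 62, 83, 98] → cuts [13, 38, 60, 67, 88, 103]

All cut coordinates (distinct, sorted): [13, 16, 29, 38, 53, 60, 67, 74, 76, 88, 94, 103, 106, 115, 127, 139]

Fragments:
  13→16: 3 bp
  16→29: 13 bp
  29→38: 9 bp
  38→53: 15 bp
  53→60: 7 bp
  60→67: 7 bp
  67→74: 7 bp
  74→76: 2 bp
  76→88: 12 bp
  88→94: 6 bp
  94→103: 9 bp
  103→106: 3 bp
  106→115: 9 bp
  115→127: 12 bp
  127→139: 12 bp
  139→13 (wrap): 143-139+13 = 17 bp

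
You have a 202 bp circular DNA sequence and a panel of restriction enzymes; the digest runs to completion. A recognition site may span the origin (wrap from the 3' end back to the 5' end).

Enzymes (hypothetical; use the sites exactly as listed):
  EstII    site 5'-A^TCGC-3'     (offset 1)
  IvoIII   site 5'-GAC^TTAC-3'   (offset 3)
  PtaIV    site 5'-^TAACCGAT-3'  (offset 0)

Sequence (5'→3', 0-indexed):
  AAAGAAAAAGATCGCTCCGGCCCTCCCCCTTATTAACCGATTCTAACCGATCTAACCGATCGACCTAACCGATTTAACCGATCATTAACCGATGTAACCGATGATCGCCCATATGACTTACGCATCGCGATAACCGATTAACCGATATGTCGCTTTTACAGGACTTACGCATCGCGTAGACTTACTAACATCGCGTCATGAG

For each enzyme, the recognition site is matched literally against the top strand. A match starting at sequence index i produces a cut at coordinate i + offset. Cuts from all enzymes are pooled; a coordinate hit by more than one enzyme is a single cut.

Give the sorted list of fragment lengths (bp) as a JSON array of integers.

[6,7,7,8,9,9,9,9,10,10,10,11,13,13,22,23,26]

Site scan:
  EstII ATCGC/1: at [10, 103, 123, 170, 189] ⇒ [11, 104, 124, 171, 190]
  IvoIII GACTTAC/3: at [114, 161, 178] ⇒ [117, 164, 181]
  PtaIV TAACCGAT/0: at [33, 43, 52, 65, 74, 85, 94, 130, 138] ⇒ [33, 43, 52, 65, 74, 85, 94, 130, 138]

Pooled cuts: [11, 33, 43, 52, 65, 74, 85, 94, 104, 117, 124, 130, 138, 164, 171, 181, 190]

Fragment lengths:
  11→33: 22 bp
  33→43: 10 bp
  43→52: 9 bp
  52→65: 13 bp
  65→74: 9 bp
  74→85: 11 bp
  85→94: 9 bp
  94→104: 10 bp
  104→117: 13 bp
  117→124: 7 bp
  124→130: 6 bp
  130→138: 8 bp
  138→164: 26 bp
  164→171: 7 bp
  171→181: 10 bp
  181→190: 9 bp
  190→11 (wrap): 202-190+11 = 23 bp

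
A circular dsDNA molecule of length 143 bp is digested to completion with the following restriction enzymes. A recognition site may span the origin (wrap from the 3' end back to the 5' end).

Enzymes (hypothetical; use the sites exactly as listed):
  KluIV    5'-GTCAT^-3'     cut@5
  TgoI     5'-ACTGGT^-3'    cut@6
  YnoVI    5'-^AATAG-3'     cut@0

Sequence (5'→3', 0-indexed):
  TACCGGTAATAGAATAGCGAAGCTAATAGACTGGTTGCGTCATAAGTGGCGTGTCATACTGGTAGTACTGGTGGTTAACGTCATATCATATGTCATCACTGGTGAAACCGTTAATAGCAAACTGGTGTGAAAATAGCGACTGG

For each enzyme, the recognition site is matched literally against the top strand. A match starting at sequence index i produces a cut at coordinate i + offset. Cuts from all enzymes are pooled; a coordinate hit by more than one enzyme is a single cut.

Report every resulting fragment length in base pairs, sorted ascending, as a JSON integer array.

[5,5,6,6,7,8,9,9,11,12,12,12,13,14,14]

Site scan:
  KluIV (GTCAT, off=5): starts [38, 52, 79, 91] → cuts [43, 57, 84, 96]
  TgoI (ACTGGT, off=6): starts [29, 57, 66, 97, 120, 138] → cuts [1, 35, 63, 72, 103, 126]
  YnoVI (AATAG, off=0): starts [7, 12, 24, 112, 131] → cuts [7, 12, 24, 112, 131]

All cut coordinates (distinct, sorted): [1, 7, 12, 24, 35, 43, 57, 63, 72, 84, 96, 103, 112, 126, 131]

Fragments:
  1→7: 6 bp
  7→12: 5 bp
  12→24: 12 bp
  24→35: 11 bp
  35→43: 8 bp
  43→57: 14 bp
  57→63: 6 bp
  63→72: 9 bp
  72→84: 12 bp
  84→96: 12 bp
  96→103: 7 bp
  103→112: 9 bp
  112→126: 14 bp
  126→131: 5 bp
  131→1 (wrap): 143-131+1 = 13 bp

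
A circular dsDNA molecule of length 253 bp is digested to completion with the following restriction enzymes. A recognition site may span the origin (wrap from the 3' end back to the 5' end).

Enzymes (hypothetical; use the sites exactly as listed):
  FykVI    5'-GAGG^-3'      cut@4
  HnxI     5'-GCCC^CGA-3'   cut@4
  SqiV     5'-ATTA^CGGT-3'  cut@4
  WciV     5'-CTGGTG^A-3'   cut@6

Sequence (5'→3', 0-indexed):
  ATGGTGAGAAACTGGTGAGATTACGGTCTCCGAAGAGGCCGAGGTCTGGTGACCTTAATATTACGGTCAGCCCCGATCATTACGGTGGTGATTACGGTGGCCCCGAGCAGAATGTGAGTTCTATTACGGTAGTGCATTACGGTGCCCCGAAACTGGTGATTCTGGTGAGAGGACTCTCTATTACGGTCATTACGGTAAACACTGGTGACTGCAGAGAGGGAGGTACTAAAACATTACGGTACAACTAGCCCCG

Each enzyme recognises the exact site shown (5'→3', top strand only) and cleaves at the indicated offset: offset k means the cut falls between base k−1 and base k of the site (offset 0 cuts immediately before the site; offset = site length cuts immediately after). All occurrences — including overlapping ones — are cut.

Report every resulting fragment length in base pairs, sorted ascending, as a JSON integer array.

[4,5,6,6,7,8,9,9,9,9,10,11,11,12,12,12,13,13,15,15,15,19,23]

Scan for sites:
  FykVI (GAGG, off=4): starts [34, 40, 168, 215, 219] → cuts [38, 44, 172, 219, 223]
  HnxI (GCCCCGA, off=4): starts [69, 99, 143, 247] → cuts [73, 103, 147, 251]
  SqiV (ATTACGGT, off=4): starts [19, 59, 78, 90, 122, 135, 179, 188, 232] → cuts [23, 63, 82, 94, 126, 139, 183, 192, 236]
  WciV (CTGGTGA, off=6): starts [11, 45, 152, 161, 201] → cuts [17, 51, 158, 167, 207]

All cut coordinates (distinct, sorted): [17, 23, 38, 44, 51, 63, 73, 82, 94, 103, 126, 139, 147, 158, 167, 172, 183, 192, 207, 219, 223, 236, 251]

Fragment lengths:
  17→23: 6 bp
  23→38: 15 bp
  38→44: 6 bp
  44→51: 7 bp
  51→63: 12 bp
  63→73: 10 bp
  73→82: 9 bp
  82→94: 12 bp
  94→103: 9 bp
  103→126: 23 bp
  126→139: 13 bp
  139→147: 8 bp
  147→158: 11 bp
  158→167: 9 bp
  167→172: 5 bp
  172→183: 11 bp
  183→192: 9 bp
  192→207: 15 bp
  207→219: 12 bp
  219→223: 4 bp
  223→236: 13 bp
  236→251: 15 bp
  251→17 (wrap): 253-251+17 = 19 bp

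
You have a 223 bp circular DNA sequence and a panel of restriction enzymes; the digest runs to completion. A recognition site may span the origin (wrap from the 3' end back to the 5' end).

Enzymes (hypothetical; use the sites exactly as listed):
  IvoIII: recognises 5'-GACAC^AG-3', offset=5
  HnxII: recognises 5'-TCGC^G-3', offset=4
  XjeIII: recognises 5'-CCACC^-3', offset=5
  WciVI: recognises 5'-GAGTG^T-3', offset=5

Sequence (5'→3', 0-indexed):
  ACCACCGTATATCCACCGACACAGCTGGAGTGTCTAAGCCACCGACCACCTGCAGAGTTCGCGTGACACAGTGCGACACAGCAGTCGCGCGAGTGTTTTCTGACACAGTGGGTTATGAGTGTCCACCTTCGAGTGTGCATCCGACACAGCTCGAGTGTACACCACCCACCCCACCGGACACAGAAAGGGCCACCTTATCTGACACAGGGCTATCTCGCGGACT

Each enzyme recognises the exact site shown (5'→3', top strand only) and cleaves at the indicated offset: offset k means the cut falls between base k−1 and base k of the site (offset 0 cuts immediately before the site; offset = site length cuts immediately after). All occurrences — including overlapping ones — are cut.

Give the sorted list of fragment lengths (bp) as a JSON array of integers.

[4,5,5,6,6,7,7,7,8,9,9,10,10,10,11,11,11,11,11,12,12,13,13,15]

Per-enzyme occurrences:
  IvoIII GACACAG/5: at [17, 64, 74, 101, 142, 176, 200] ⇒ [22, 69, 79, 106, 147, 181, 205]
  HnxII TCGCG/4: at [58, 84, 214] ⇒ [62, 88, 218]
  XjeIII CCACC/5: at [1, 12, 38, 45, 122, 161, 165, 170, 189] ⇒ [6, 17, 43, 50, 127, 166, 170, 175, 194]
  WciVI GAGTGT/5: at [27, 90, 116, 130, 152] ⇒ [32, 95, 121, 135, 157]

All cut coordinates (distinct, sorted): [6, 17, 22, 32, 43, 50, 62, 69, 79, 88, 95, 106, 121, 127, 135, 147, 157, 166, 170, 175, 181, 194, 205, 218]

Fragment lengths:
  6→17: 11 bp
  17→22: 5 bp
  22→32: 10 bp
  32→43: 11 bp
  43→50: 7 bp
  50→62: 12 bp
  62→69: 7 bp
  69→79: 10 bp
  79→88: 9 bp
  88→95: 7 bp
  95→106: 11 bp
  106→121: 15 bp
  121→127: 6 bp
  127→135: 8 bp
  135→147: 12 bp
  147→157: 10 bp
  157→166: 9 bp
  166→170: 4 bp
  170→175: 5 bp
  175→181: 6 bp
  181→194: 13 bp
  194→205: 11 bp
  205→218: 13 bp
  218→6 (wrap): 223-218+6 = 11 bp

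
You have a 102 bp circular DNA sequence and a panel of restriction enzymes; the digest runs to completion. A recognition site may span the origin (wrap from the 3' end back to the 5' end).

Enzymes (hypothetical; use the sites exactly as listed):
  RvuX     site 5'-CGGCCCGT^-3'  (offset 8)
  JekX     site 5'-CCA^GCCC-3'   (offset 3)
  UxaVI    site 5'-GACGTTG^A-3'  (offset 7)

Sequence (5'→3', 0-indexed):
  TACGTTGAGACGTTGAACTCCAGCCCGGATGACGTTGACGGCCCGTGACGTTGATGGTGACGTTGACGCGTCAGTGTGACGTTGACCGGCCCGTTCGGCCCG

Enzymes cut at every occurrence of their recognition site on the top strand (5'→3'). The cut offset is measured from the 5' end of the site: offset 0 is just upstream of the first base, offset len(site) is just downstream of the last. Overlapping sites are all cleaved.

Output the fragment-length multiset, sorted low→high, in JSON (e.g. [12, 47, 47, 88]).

[7,7,9,9,10,12,14,15,19]

Site scan:
  RvuX CGGCCCGT/8: at [38, 86, 95] ⇒ [1, 46, 94]
  JekX CCAGCCC/3: at [19] ⇒ [22]
  UxaVI GACGTTGA/7: at [8, 30, 46, 58, 77] ⇒ [15, 37, 53, 65, 84]

Pooled cuts: [1, 15, 22, 37, 46, 53, 65, 84, 94]

Fragments:
  1→15: 14 bp
  15→22: 7 bp
  22→37: 15 bp
  37→46: 9 bp
  46→53: 7 bp
  53→65: 12 bp
  65→84: 19 bp
  84→94: 10 bp
  94→1 (wrap): 102-94+1 = 9 bp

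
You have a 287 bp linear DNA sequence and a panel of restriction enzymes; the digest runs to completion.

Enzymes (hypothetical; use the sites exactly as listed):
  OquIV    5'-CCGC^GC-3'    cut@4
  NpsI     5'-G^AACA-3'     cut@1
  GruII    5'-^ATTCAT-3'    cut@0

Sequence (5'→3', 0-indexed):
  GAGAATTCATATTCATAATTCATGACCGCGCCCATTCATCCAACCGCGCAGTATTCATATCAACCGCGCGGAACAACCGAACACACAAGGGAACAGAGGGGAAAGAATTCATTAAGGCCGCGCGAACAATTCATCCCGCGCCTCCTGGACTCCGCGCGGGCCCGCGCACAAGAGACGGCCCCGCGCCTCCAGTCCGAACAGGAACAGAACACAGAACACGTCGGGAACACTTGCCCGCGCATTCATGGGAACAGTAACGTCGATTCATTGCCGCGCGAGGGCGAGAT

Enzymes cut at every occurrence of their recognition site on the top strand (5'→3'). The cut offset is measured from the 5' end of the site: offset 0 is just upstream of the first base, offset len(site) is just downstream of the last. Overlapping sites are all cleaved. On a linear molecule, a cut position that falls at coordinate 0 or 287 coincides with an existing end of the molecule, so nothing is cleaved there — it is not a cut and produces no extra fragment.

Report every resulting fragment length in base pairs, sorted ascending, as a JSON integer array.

Per-enzyme occurrences:
  OquIV (CCGCGC, off=4): starts [25, 43, 63, 117, 135, 151, 161, 180, 234, 270] → cuts [29, 47, 67, 121, 139, 155, 165, 184, 238, 274]
  NpsI (GAACA, off=1): starts [70, 78, 90, 123, 195, 201, 206, 213, 224, 248] → cuts [71, 79, 91, 124, 196, 202, 207, 214, 225, 249]
  GruII (ATTCAT, off=0): starts [4, 10, 17, 33, 52, 106, 128, 240, 262] → cuts [4, 10, 17, 33, 52, 106, 128, 240, 262]

All cut coordinates (distinct, sorted): [4, 10, 17, 29, 33, 47, 52, 67, 71, 79, 91, 106, 121, 124, 128, 139, 155, 165, 184, 196, 202, 207, 214, 225, 238, 240, 249, 262, 274]

Fragment lengths:
  [0,4): 4 bp
  [4,10): 6 bp
  [10,17): 7 bp
  [17,29): 12 bp
  [29,33): 4 bp
  [33,47): 14 bp
  [47,52): 5 bp
  [52,67): 15 bp
  [67,71): 4 bp
  [71,79): 8 bp
  [79,91): 12 bp
  [91,106): 15 bp
  [106,121): 15 bp
  [121,124): 3 bp
  [124,128): 4 bp
  [128,139): 11 bp
  [139,155): 16 bp
  [155,165): 10 bp
  [165,184): 19 bp
  [184,196): 12 bp
  [196,202): 6 bp
  [202,207): 5 bp
  [207,214): 7 bp
  [214,225): 11 bp
  [225,238): 13 bp
  [238,240): 2 bp
  [240,249): 9 bp
  [249,262): 13 bp
  [262,274): 12 bp
  [274,287): 13 bp

[2,3,4,4,4,4,5,5,6,6,7,7,8,9,10,11,11,12,12,12,12,13,13,13,14,15,15,15,16,19]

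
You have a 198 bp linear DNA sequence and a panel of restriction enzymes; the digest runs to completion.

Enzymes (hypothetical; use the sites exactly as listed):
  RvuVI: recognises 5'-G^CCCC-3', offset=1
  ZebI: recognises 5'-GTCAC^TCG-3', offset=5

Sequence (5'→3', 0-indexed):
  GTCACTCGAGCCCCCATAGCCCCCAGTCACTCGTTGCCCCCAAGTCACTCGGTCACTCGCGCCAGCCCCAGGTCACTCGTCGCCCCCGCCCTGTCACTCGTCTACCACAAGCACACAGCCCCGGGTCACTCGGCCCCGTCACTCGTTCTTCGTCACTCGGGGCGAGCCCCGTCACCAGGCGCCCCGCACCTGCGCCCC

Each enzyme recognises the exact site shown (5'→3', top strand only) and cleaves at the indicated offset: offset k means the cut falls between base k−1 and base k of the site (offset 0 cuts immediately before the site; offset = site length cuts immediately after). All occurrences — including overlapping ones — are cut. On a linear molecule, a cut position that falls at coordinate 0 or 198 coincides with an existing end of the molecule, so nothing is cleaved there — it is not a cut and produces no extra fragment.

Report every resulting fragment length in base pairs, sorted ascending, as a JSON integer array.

Per-enzyme occurrences:
  RvuVI (GCCCC, off=1): starts [9, 18, 35, 64, 81, 117, 132, 165, 180, 193] → cuts [10, 19, 36, 65, 82, 118, 133, 166, 181, 194]
  ZebI (GTCACTCG, off=5): starts [0, 25, 43, 51, 71, 92, 124, 137, 151] → cuts [5, 30, 48, 56, 76, 97, 129, 142, 156]

All cut coordinates (distinct, sorted): [5, 10, 19, 30, 36, 48, 56, 65, 76, 82, 97, 118, 129, 133, 142, 156, 166, 181, 194]

Fragment lengths:
  [0,5): 5 bp
  [5,10): 5 bp
  [10,19): 9 bp
  [19,30): 11 bp
  [30,36): 6 bp
  [36,48): 12 bp
  [48,56): 8 bp
  [56,65): 9 bp
  [65,76): 11 bp
  [76,82): 6 bp
  [82,97): 15 bp
  [97,118): 21 bp
  [118,129): 11 bp
  [129,133): 4 bp
  [133,142): 9 bp
  [142,156): 14 bp
  [156,166): 10 bp
  [166,181): 15 bp
  [181,194): 13 bp
  [194,198): 4 bp

[4,4,5,5,6,6,8,9,9,9,10,11,11,11,12,13,14,15,15,21]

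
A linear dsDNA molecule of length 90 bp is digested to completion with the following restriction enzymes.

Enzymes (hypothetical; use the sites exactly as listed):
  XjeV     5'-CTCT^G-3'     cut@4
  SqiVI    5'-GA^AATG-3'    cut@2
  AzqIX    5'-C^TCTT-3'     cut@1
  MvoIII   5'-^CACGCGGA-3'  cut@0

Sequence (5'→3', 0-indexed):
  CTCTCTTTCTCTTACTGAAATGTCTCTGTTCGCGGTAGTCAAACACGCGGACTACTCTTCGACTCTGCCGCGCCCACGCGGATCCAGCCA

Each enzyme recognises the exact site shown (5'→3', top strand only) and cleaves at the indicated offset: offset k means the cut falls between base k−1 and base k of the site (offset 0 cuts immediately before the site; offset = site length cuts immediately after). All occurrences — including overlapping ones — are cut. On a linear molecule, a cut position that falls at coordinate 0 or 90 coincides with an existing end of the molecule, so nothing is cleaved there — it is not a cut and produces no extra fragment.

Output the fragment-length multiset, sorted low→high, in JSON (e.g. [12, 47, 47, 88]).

[3,6,8,9,9,11,12,16,16]

Scan for sites:
  XjeV (CTCTG, off=4): starts [23, 62] → cuts [27, 66]
  SqiVI (GAAATG, off=2): starts [16] → cuts [18]
  AzqIX (CTCTT, off=1): starts [2, 8, 54] → cuts [3, 9, 55]
  MvoIII (CACGCGGA, off=0): starts [43, 74] → cuts [43, 74]

All cut coordinates (distinct, sorted): [3, 9, 18, 27, 43, 55, 66, 74]

Fragment lengths:
  [0,3): 3 bp
  [3,9): 6 bp
  [9,18): 9 bp
  [18,27): 9 bp
  [27,43): 16 bp
  [43,55): 12 bp
  [55,66): 11 bp
  [66,74): 8 bp
  [74,90): 16 bp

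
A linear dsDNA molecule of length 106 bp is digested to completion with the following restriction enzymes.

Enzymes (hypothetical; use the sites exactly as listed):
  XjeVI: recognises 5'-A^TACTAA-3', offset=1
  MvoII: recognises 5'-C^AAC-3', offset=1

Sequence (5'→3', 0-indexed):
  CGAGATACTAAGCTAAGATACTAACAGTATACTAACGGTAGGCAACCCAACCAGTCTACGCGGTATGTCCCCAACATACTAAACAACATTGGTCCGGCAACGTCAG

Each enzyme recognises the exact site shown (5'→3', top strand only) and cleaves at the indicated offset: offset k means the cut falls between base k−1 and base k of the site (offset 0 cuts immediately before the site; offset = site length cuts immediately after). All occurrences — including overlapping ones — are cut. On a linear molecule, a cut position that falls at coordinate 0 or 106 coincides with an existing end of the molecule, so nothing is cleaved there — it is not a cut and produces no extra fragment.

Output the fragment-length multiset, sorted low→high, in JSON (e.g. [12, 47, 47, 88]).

[4,5,5,8,8,11,13,14,14,24]

Per-enzyme occurrences:
  XjeVI (ATACTAA, off=1): starts [4, 17, 28, 75] → cuts [5, 18, 29, 76]
  MvoII (CAAC, off=1): starts [42, 47, 71, 83, 97] → cuts [43, 48, 72, 84, 98]

All cut coordinates (distinct, sorted): [5, 18, 29, 43, 48, 72, 76, 84, 98]

Fragments:
  [0,5): 5 bp
  [5,18): 13 bp
  [18,29): 11 bp
  [29,43): 14 bp
  [43,48): 5 bp
  [48,72): 24 bp
  [72,76): 4 bp
  [76,84): 8 bp
  [84,98): 14 bp
  [98,106): 8 bp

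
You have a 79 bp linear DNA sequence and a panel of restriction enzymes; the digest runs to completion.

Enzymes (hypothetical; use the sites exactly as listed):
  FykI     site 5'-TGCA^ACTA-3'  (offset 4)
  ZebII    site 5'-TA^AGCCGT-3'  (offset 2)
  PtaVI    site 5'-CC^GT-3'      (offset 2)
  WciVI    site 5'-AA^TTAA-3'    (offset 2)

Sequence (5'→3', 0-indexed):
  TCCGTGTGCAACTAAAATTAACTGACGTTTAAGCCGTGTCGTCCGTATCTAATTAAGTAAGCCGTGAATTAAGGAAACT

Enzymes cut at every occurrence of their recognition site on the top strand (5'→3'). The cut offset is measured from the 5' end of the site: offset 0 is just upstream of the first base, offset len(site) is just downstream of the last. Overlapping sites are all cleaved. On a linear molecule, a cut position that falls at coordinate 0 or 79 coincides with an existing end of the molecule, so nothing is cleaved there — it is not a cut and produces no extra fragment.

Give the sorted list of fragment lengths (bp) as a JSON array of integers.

[3,4,4,5,7,7,7,8,9,11,14]

Scan for sites:
  FykI (TGCAACTA, off=4): starts [6] → cuts [10]
  ZebII (TAAGCCGT, off=2): starts [29, 57] → cuts [31, 59]
  PtaVI (CCGT, off=2): starts [1, 33, 42, 61] → cuts [3, 35, 44, 63]
  WciVI (AATTAA, off=2): starts [15, 50, 66] → cuts [17, 52, 68]

All cut coordinates (distinct, sorted): [3, 10, 17, 31, 35, 44, 52, 59, 63, 68]

Fragment lengths:
  [0,3): 3 bp
  [3,10): 7 bp
  [10,17): 7 bp
  [17,31): 14 bp
  [31,35): 4 bp
  [35,44): 9 bp
  [44,52): 8 bp
  [52,59): 7 bp
  [59,63): 4 bp
  [63,68): 5 bp
  [68,79): 11 bp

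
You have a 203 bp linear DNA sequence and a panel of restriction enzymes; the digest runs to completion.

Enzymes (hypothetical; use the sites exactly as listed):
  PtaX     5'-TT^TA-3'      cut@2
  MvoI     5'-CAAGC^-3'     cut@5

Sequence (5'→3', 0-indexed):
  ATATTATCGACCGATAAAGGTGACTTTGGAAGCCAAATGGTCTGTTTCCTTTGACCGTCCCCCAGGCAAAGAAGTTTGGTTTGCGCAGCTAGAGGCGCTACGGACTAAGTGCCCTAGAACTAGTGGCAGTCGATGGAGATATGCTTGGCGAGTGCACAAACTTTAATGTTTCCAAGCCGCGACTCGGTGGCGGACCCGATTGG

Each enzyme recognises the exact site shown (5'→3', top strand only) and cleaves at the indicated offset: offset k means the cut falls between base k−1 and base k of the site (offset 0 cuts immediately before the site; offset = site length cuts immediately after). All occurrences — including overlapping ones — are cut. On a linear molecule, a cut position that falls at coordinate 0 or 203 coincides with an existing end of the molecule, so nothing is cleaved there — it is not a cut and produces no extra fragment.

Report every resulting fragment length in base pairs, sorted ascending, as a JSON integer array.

Site scan:
  PtaX (TTTA, off=2): starts [161] → cuts [163]
  MvoI (CAAGC, off=5): starts [172] → cuts [177]

All cut coordinates (distinct, sorted): [163, 177]

Fragment lengths:
  [0,163): 163 bp
  [163,177): 14 bp
  [177,203): 26 bp

[14,26,163]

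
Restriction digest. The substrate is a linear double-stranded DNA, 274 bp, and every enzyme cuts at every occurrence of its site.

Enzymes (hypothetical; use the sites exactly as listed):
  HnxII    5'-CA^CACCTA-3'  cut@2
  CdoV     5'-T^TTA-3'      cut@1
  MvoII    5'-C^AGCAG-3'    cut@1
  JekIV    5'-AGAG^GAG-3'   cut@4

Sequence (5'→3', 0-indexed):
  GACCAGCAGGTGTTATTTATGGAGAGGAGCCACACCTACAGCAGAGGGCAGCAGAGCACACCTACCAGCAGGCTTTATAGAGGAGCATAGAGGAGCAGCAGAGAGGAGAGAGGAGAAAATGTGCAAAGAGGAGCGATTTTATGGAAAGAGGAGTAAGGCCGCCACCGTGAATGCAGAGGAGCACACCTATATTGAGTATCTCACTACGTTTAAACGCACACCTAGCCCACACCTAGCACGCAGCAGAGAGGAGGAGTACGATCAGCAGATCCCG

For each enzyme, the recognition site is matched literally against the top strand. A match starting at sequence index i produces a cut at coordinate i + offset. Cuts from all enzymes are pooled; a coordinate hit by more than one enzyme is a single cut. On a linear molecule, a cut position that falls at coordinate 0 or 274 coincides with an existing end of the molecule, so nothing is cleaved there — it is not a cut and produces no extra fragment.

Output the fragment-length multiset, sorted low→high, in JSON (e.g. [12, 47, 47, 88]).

Scan for sites:
  HnxII CACACCTA/2: at [30, 56, 181, 216, 227] ⇒ [32, 58, 183, 218, 229]
  CdoV TTTA/1: at [15, 73, 137, 208] ⇒ [16, 74, 138, 209]
  MvoII CAGCAG/1: at [3, 38, 48, 65, 95, 240, 262] ⇒ [4, 39, 49, 66, 96, 241, 263]
  JekIV AGAGGAG/4: at [22, 78, 88, 101, 108, 126, 146, 174, 246] ⇒ [26, 82, 92, 105, 112, 130, 150, 178, 250]

All cut coordinates (distinct, sorted): [4, 16, 26, 32, 39, 49, 58, 66, 74, 82, 92, 96, 105, 112, 130, 138, 150, 178, 183, 209, 218, 229, 241, 250, 263]

Fragments:
  [0,4): 4 bp
  [4,16): 12 bp
  [16,26): 10 bp
  [26,32): 6 bp
  [32,39): 7 bp
  [39,49): 10 bp
  [49,58): 9 bp
  [58,66): 8 bp
  [66,74): 8 bp
  [74,82): 8 bp
  [82,92): 10 bp
  [92,96): 4 bp
  [96,105): 9 bp
  [105,112): 7 bp
  [112,130): 18 bp
  [130,138): 8 bp
  [138,150): 12 bp
  [150,178): 28 bp
  [178,183): 5 bp
  [183,209): 26 bp
  [209,218): 9 bp
  [218,229): 11 bp
  [229,241): 12 bp
  [241,250): 9 bp
  [250,263): 13 bp
  [263,274): 11 bp

[4,4,5,6,7,7,8,8,8,8,9,9,9,9,10,10,10,11,11,12,12,12,13,18,26,28]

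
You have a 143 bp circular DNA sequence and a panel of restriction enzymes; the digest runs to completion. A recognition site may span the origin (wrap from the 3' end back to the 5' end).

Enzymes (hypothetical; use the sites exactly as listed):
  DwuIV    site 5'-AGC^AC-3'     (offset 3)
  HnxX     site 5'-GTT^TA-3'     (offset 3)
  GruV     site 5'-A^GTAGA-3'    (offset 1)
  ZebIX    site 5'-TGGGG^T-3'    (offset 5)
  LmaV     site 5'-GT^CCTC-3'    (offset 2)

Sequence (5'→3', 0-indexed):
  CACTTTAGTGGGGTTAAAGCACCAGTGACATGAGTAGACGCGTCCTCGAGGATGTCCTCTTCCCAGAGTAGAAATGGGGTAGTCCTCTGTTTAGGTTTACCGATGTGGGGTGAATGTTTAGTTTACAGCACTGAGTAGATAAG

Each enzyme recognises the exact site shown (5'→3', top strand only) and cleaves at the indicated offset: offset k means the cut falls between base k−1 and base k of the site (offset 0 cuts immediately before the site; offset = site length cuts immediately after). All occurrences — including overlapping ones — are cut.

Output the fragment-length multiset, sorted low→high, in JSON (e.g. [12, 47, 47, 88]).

[4,5,5,6,6,7,8,8,10,10,12,12,12,12,13,13]

Scan for sites:
  DwuIV (AGCAC, off=3): starts [17, 126, 141] → cuts [1, 20, 129]
  HnxX (GTTTA, off=3): starts [88, 94, 115, 120] → cuts [91, 97, 118, 123]
  GruV (AGTAGA, off=1): starts [32, 66, 133] → cuts [33, 67, 134]
  ZebIX (TGGGGT, off=5): starts [8, 74, 105] → cuts [13, 79, 110]
  LmaV (GTCCTC, off=2): starts [41, 53, 81] → cuts [43, 55, 83]

All cut coordinates (distinct, sorted): [1, 13, 20, 33, 43, 55, 67, 79, 83, 91, 97, 110, 118, 123, 129, 134]

Fragment lengths:
  1→13: 12 bp
  13→20: 7 bp
  20→33: 13 bp
  33→43: 10 bp
  43→55: 12 bp
  55→67: 12 bp
  67→79: 12 bp
  79→83: 4 bp
  83→91: 8 bp
  91→97: 6 bp
  97→110: 13 bp
  110→118: 8 bp
  118→123: 5 bp
  123→129: 6 bp
  129→134: 5 bp
  134→1 (wrap): 143-134+1 = 10 bp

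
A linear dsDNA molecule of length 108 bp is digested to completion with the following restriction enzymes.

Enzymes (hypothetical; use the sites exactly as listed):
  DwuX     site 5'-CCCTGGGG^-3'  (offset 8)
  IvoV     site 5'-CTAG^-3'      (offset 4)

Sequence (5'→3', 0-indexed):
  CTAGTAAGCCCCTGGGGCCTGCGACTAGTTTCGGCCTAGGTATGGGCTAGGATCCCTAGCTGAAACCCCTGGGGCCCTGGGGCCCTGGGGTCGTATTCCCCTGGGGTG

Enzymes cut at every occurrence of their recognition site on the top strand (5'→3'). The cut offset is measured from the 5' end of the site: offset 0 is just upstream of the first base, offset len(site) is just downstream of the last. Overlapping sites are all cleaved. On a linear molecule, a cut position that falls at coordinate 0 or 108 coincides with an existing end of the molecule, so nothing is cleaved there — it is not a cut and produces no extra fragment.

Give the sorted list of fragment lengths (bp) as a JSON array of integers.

Site scan:
  DwuX CCCTGGGG/8: at [9, 66, 74, 82, 98] ⇒ [17, 74, 82, 90, 106]
  IvoV CTAG/4: at [0, 24, 35, 46, 55] ⇒ [4, 28, 39, 50, 59]

Pooled cuts: [4, 17, 28, 39, 50, 59, 74, 82, 90, 106]

Fragments:
  [0,4): 4 bp
  [4,17): 13 bp
  [17,28): 11 bp
  [28,39): 11 bp
  [39,50): 11 bp
  [50,59): 9 bp
  [59,74): 15 bp
  [74,82): 8 bp
  [82,90): 8 bp
  [90,106): 16 bp
  [106,108): 2 bp

[2,4,8,8,9,11,11,11,13,15,16]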